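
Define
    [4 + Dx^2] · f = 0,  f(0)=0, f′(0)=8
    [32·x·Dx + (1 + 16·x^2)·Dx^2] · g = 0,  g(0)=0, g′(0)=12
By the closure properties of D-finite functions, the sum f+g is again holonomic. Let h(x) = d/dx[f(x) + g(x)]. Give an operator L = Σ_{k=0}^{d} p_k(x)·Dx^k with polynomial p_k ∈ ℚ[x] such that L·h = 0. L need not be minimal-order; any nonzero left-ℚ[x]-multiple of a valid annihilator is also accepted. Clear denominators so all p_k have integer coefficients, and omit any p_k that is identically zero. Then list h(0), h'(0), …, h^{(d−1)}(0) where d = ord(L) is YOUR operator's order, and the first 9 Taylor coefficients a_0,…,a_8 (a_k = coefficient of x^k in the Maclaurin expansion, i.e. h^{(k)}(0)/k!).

L = (-6016·x + 102400·x^3 + 32768·x^5) + (-28 + 1216·x^2 + 27648·x^4 + 16384·x^6)·Dx + (-1504·x + 25600·x^3 + 8192·x^5)·Dx^2 + (-7 + 304·x^2 + 6912·x^4 + 4096·x^6)·Dx^3  (order 3).
h: a_k = 20, 0, -208, 0, 9232/3, 0, -2211872/45, 0, 247726096/315, …
ICs: h(0) = 20, h′(0) = 0, h′′(0) = -416.

f: a_k = 0, 8, 0, -16/3, 0, 16/15, 0, -32/315, 0, …
g: a_k = 0, 12, 0, -64, 0, 3072/5, 0, -49152/7, 0, …
Sum ⇒ L₀ = lclm(L_f,L_g) in ℚ(x)⟨Dx⟩.
h=h₀': d/dx-closure on L₀ ⇒ L.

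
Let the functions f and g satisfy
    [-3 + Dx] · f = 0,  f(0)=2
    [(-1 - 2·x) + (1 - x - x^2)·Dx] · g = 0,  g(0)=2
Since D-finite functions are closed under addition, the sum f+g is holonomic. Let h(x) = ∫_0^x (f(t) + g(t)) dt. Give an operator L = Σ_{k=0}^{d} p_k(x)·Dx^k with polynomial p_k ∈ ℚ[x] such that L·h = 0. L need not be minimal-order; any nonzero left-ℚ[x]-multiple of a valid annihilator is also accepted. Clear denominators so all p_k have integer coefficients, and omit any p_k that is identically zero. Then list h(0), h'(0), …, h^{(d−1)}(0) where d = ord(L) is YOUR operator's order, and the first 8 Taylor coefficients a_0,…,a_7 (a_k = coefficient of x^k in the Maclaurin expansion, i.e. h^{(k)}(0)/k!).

f: a_k = 2, 6, 9, 9, 27/4, 81/20, 81/40, 243/280, …
g: a_k = 2, 2, 4, 6, 10, 16, 26, 42, …
L₀ := lclm(L_f,L_g); ord L₀ ≤ 1+1.
Integrate: L := L₀·Dx.
L = (3 + 9·x + 45·x^2 + 18·x^3)·Dx + (5 - 24·x - 15·x^2 + 18·x^3 + 9·x^4)·Dx^2 + (-2 + 7·x - 8·x^3 - 3·x^4)·Dx^3  (order 3).
h: a_k = 0, 4, 4, 13/3, 15/4, 67/20, 401/120, 1121/280, …
ICs: h(0) = 0, h′(0) = 4, h′′(0) = 8.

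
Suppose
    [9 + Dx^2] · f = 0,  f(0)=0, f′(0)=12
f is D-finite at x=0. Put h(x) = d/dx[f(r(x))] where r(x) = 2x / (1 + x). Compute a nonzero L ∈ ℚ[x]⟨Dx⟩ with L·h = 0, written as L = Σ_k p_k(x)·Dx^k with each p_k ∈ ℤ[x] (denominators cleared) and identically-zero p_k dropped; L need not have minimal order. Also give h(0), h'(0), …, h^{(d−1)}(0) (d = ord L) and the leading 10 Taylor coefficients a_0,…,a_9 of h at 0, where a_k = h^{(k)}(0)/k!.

L = (42 + 12·x + 6·x^2) + (6 + 18·x + 18·x^2 + 6·x^3)·Dx + (1 + 4·x + 6·x^2 + 4·x^3 + x^4)·Dx^2  (order 2).
h: a_k = 24, -48, -360, 1632, -2904, 720, 53544/5, -180672/5, 505656/7, -688560/7, …
ICs: h(0) = 24, h′(0) = -48.

f: a_k = 0, 12, 0, -18, 0, 81/10, 0, -243/140, 0, 243/1120, …
L₀ from L_f via x↦r, Dx↦r'^{-1}Dx.
h₀' ⇒ L via d/dx closure of L₀.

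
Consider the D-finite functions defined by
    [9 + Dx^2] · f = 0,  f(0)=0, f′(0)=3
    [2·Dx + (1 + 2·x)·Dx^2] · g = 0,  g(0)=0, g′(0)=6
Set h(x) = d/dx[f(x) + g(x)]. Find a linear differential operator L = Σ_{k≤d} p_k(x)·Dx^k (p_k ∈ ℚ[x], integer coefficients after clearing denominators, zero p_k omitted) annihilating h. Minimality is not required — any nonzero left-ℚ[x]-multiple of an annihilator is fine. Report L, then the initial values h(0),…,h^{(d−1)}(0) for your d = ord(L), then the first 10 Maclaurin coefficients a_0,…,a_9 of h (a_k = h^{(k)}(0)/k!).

L = (594 + 648·x + 648·x^2) + (153 + 630·x + 972·x^2 + 648·x^3)·Dx + (66 + 72·x + 72·x^2)·Dx^2 + (17 + 70·x + 108·x^2 + 72·x^3)·Dx^3  (order 3).
h: a_k = 9, -12, 21/2, -48, 849/8, -192, 30477/80, -768, 6883467/4480, -3072, …
ICs: h(0) = 9, h′(0) = -12, h′′(0) = 21.

f: a_k = 0, 3, 0, -9/2, 0, 81/40, 0, -243/560, 0, 243/4480, …
g: a_k = 0, 6, -6, 8, -12, 96/5, -32, 384/7, -96, 512/3, …
Weyl lclm of L_f,L_g ⇒ L₀ (ord ≤ 4).
Derive L from L₀ (diff closure).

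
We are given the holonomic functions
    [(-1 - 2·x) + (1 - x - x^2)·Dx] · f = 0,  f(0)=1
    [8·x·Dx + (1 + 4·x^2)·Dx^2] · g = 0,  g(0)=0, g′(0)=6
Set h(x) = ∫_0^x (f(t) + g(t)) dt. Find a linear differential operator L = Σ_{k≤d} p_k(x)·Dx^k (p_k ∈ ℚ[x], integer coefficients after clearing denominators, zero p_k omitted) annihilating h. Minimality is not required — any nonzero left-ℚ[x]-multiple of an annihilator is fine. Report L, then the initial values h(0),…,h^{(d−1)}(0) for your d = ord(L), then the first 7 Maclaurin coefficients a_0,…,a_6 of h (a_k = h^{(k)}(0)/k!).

L = (-16 + 64·x + 400·x^2 + 576·x^3 + 696·x^4 + 96·x^6)·Dx^2 + (13 + 24·x + 22·x^2 + 204·x^3 + 548·x^4 + 488·x^5 + 48·x^6 + 96·x^7)·Dx^3 + (-2 - 5·x - 14·x^2 + 2·x^3 - 13·x^4 + 92·x^5 + 48·x^6 + 16·x^7 + 16·x^8)·Dx^4  (order 4).
h: a_k = 0, 1, 7/2, 2/3, -5/4, 1, 68/15, …
ICs: h(0) = 0, h′(0) = 1, h′′(0) = 7, h′′′(0) = 4.

f: a_k = 1, 1, 2, 3, 5, 8, 13, …
g: a_k = 0, 6, 0, -8, 0, 96/5, 0, …
f+g: L₀ = lclm(L_f,L_g), ord ≤ 1+2.
Integrate: L := L₀·Dx.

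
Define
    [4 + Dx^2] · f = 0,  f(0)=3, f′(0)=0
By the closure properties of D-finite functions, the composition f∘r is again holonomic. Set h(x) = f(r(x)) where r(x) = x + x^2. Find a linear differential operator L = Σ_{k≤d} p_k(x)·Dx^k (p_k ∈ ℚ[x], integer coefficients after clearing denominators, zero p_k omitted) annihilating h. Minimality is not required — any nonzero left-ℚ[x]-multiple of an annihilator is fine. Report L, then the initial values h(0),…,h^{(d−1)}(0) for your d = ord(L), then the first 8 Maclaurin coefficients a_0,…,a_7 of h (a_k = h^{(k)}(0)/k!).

L = (4 + 24·x + 48·x^2 + 32·x^3) - 2·Dx + (1 + 2·x)·Dx^2  (order 2).
h: a_k = 3, 0, -6, -12, -4, 8, 176/15, 32/5, …
ICs: h(0) = 3, h′(0) = 0.

f: a_k = 3, 0, -6, 0, 2, 0, -4/15, 0, …
h₀=f(r): pull back L_f along r ⇒ L₀.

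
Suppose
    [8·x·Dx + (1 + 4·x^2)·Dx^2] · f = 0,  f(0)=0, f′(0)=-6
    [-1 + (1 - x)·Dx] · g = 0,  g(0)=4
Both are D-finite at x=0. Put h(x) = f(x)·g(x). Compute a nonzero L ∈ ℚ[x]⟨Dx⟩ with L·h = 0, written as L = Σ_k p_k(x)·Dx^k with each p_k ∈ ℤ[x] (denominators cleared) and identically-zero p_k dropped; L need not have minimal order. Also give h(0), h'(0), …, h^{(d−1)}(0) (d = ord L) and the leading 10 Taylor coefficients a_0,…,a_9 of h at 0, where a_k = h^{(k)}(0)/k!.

f: a_k = 0, -6, 0, 8, 0, -96/5, 0, 384/7, 0, -512/3, …
g: a_k = 4, 4, 4, 4, 4, 4, 4, 4, 4, 4, …
Product ⇒ symmetric product L₀, ord ≤ 2.
L = 8·x + (2 - 8·x + 16·x^2)·Dx + (-1 + x - 4·x^2 + 4·x^3)·Dx^2  (order 2).
h: a_k = 0, -24, -24, 8, 8, -344/5, -344/5, 5272/35, 5272/35, -55864/105, …
ICs: h(0) = 0, h′(0) = -24.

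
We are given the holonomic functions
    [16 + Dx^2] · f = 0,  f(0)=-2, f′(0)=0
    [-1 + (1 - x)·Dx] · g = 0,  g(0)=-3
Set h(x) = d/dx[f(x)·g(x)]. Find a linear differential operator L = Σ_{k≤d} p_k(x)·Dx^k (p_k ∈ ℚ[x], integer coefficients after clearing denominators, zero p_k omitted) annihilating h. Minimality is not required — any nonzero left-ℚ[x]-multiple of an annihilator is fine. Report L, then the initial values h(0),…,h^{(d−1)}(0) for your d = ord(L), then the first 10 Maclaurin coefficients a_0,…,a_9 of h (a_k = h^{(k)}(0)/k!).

L = (14 - 32·x + 16·x^2) + (-2 + 2·x)·Dx + (1 - 2·x + x^2)·Dx^2  (order 2).
h: a_k = 6, -84, -126, 88, 110, -364/5, -1274/15, -400/21, -150/7, -38884/945, …
ICs: h(0) = 6, h′(0) = -84.

f: a_k = -2, 0, 16, 0, -64/3, 0, 512/45, 0, -1024/315, 0, …
g: a_k = -3, -3, -3, -3, -3, -3, -3, -3, -3, -3, …
L₀ := L_f ⊗_s L_g (sym. prod.), ord ≤ 2.
h₀' ⇒ L via d/dx closure of L₀.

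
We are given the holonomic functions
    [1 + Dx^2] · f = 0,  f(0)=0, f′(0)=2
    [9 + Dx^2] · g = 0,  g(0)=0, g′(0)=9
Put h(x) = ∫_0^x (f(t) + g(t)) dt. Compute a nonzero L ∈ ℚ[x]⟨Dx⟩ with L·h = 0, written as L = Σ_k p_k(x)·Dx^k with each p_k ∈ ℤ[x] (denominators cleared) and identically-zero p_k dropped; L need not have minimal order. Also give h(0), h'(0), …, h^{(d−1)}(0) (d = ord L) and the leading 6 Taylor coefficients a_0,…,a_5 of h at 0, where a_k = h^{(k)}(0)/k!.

f: a_k = 0, 2, 0, -1/3, 0, 1/60, …
g: a_k = 0, 9, 0, -27/2, 0, 243/40, …
Weyl lclm of L_f,L_g ⇒ L₀ (ord ≤ 4).
Integrate: L := L₀·Dx.
L = 9·Dx + 10·Dx^3 + Dx^5  (order 5).
h: a_k = 0, 0, 11/2, 0, -83/24, 0, …
ICs: h(0) = 0, h′(0) = 0, h′′(0) = 11, h′′′(0) = 0, h′′′′(0) = -83.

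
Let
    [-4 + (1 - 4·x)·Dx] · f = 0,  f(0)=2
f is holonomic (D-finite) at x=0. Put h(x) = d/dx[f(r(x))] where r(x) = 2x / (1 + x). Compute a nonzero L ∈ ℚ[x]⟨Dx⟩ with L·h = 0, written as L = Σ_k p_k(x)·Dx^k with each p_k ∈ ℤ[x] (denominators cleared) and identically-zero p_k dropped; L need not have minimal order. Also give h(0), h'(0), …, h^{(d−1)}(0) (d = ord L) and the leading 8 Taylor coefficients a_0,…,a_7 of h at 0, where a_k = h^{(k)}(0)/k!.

L = 14 + (-1 + 7·x)·Dx  (order 1).
h: a_k = 16, 224, 2352, 21952, 192080, 1613472, 13176688, 105413504, …
ICs: h(0) = 16.

f: a_k = 2, 8, 32, 128, 512, 2048, 8192, 32768, …
h₀=f(r): pull back L_f along r ⇒ L₀.
Derive L from L₀ (diff closure).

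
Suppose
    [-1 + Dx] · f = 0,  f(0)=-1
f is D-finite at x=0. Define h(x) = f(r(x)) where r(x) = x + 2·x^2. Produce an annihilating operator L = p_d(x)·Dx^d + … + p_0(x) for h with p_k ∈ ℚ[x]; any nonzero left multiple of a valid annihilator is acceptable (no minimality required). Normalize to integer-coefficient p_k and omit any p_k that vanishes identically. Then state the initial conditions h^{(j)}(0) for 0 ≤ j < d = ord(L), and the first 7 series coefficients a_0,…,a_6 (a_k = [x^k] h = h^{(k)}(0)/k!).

L = (-1 - 4·x) + Dx  (order 1).
h: a_k = -1, -1, -5/2, -13/6, -73/24, -281/120, -1741/720, …
ICs: h(0) = -1.

f: a_k = -1, -1, -1/2, -1/6, -1/24, -1/120, -1/720, …
f∘r: x↦r, Dx↦Dx/r' in L_f ⇒ L₀.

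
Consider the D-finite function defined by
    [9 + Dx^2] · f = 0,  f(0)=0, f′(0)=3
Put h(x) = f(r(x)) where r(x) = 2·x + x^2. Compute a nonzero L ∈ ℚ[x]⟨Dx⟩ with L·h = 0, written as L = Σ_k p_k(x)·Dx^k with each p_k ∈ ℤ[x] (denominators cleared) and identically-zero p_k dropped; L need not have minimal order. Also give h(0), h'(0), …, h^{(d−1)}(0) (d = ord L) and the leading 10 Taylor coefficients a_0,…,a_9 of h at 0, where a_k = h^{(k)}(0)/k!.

L = (36 + 108·x + 108·x^2 + 36·x^3) - Dx + (1 + x)·Dx^2  (order 2).
h: a_k = 0, 6, 3, -36, -54, 189/5, 315/2, 3726/35, -567/5, -34101/140, …
ICs: h(0) = 0, h′(0) = 6.

f: a_k = 0, 3, 0, -9/2, 0, 81/40, 0, -243/560, 0, 243/4480, …
h₀=f(r): pull back L_f along r ⇒ L₀.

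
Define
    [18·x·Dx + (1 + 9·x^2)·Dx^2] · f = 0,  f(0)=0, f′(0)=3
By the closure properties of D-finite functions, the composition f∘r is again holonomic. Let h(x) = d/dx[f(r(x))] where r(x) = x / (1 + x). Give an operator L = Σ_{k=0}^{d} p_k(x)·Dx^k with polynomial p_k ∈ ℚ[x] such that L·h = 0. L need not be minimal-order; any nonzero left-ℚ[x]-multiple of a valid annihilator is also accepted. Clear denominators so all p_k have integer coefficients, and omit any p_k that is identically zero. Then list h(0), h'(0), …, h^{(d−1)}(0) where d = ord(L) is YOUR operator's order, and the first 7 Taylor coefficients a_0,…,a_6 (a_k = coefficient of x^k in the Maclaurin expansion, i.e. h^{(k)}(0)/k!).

f: a_k = 0, 3, 0, -9, 0, 243/5, 0, …
f∘r: x↦r, Dx↦Dx/r' in L_f ⇒ L₀.
h=h₀': d/dx-closure on L₀ ⇒ L.
L = (2 + 20·x) + (1 + 2·x + 10·x^2)·Dx  (order 1).
h: a_k = 3, -6, -18, 96, -12, -936, 1992, …
ICs: h(0) = 3.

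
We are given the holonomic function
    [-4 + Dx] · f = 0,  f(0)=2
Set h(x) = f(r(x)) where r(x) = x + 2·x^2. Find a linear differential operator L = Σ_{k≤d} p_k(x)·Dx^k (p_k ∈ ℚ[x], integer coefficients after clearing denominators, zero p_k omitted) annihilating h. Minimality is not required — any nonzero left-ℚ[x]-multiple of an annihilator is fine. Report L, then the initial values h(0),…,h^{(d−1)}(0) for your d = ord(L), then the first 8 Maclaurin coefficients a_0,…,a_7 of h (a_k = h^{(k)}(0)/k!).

L = (-4 - 16·x) + Dx  (order 1).
h: a_k = 2, 8, 32, 256/3, 640/3, 6656/15, 38912/45, 475136/315, …
ICs: h(0) = 2.

f: a_k = 2, 8, 16, 64/3, 64/3, 256/15, 512/45, 2048/315, …
h₀=f(r): pull back L_f along r ⇒ L₀.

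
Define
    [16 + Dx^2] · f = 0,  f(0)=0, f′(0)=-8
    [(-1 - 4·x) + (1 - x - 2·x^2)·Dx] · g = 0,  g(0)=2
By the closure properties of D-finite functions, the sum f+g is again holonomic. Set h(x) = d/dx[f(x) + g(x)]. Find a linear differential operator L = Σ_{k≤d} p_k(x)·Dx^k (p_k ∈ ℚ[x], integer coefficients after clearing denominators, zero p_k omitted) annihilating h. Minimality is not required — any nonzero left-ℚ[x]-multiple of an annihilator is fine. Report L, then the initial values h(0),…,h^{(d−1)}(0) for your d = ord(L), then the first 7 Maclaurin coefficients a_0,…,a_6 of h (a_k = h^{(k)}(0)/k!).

f: a_k = 0, -8, 0, 64/3, 0, -256/15, 0, …
g: a_k = 2, 2, 6, 10, 22, 42, 86, …
Weyl lclm of L_f,L_g ⇒ L₀ (ord ≤ 3).
h=h₀': d/dx-closure on L₀ ⇒ L.
L = (2880 + 9600·x + 20736·x^2 + 7680·x^3 + 15360·x^4 + 18432·x^5 + 12288·x^6) + (-368 - 1040·x + 2400·x^2 + 2048·x^3 - 2560·x^4 + 1536·x^5 + 7168·x^6 + 4096·x^7)·Dx + (180 + 600·x + 1296·x^2 + 480·x^3 + 960·x^4 + 1152·x^5 + 768·x^6)·Dx^2 + (-23 - 65·x + 150·x^2 + 128·x^3 - 160·x^4 + 96·x^5 + 448·x^6 + 256·x^7)·Dx^3  (order 3).
h: a_k = -6, 12, 94, 88, 374/3, 516, 55598/45, …
ICs: h(0) = -6, h′(0) = 12, h′′(0) = 188.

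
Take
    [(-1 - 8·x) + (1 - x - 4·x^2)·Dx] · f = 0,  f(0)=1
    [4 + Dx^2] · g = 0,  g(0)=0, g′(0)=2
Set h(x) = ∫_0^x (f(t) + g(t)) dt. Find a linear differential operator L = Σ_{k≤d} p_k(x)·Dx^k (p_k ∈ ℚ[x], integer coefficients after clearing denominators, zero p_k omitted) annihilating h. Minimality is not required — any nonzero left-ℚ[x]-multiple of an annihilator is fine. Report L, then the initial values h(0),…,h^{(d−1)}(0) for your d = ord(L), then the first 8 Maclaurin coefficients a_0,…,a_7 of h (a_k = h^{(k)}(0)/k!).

f: a_k = 1, 1, 5, 9, 29, 65, 181, 441, …
g: a_k = 0, 2, 0, -4/3, 0, 4/15, 0, -8/315, …
L₀ := lclm(L_f,L_g); ord L₀ ≤ 1+2.
∫: right-multiply L₀ by Dx.
L = (116 + 1008·x + 968·x^2 + 2688·x^3 + 640·x^4 + 1024·x^5)·Dx + (-28 - 4·x + 8·x^2 + 200·x^3 + 480·x^4 + 384·x^5 + 512·x^6)·Dx^2 + (29 + 252·x + 242·x^2 + 672·x^3 + 160·x^4 + 256·x^5)·Dx^3 + (-7 - x + 2·x^2 + 50·x^3 + 120·x^4 + 96·x^5 + 128·x^6)·Dx^4  (order 4).
h: a_k = 0, 1, 3/2, 5/3, 23/12, 29/5, 979/90, 181/7, …
ICs: h(0) = 0, h′(0) = 1, h′′(0) = 3, h′′′(0) = 10.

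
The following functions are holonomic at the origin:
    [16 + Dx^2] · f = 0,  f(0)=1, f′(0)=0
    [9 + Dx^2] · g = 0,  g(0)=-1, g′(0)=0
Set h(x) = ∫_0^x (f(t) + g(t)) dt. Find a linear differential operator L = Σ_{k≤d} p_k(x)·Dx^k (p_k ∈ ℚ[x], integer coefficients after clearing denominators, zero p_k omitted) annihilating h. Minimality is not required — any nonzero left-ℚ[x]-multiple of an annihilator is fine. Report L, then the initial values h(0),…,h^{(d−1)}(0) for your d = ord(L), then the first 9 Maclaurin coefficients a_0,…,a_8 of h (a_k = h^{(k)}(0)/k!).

L = 144·Dx + 25·Dx^3 + Dx^5  (order 5).
h: a_k = 0, 0, 0, -7/6, 0, 35/24, 0, -481/720, 0, …
ICs: h(0) = 0, h′(0) = 0, h′′(0) = 0, h′′′(0) = -7, h′′′′(0) = 0.

f: a_k = 1, 0, -8, 0, 32/3, 0, -256/45, 0, 512/315, …
g: a_k = -1, 0, 9/2, 0, -27/8, 0, 81/80, 0, -729/4480, …
Weyl lclm of L_f,L_g ⇒ L₀ (ord ≤ 4).
h=∫h₀ ⇒ L = L₀·Dx.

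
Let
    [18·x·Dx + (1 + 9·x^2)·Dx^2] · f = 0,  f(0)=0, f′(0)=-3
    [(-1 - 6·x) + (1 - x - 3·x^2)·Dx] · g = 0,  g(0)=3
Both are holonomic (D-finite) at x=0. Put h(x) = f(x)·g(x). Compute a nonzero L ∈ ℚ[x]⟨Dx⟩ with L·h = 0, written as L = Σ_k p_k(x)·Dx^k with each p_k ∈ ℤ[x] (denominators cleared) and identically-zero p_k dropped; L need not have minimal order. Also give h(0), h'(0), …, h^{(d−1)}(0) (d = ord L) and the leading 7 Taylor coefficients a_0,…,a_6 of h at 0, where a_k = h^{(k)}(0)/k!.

f: a_k = 0, -3, 0, 9, 0, -243/5, 0, …
g: a_k = 3, 3, 12, 21, 57, 120, 291, …
Sym-product of L_f,L_g gives L₀ (≤ ord 2).
L = (6 + 18·x + 162·x^2) + (2 - 6·x + 36·x^2 + 162·x^3)·Dx + (-1 + x - 6·x^2 + 9·x^3 + 27·x^4)·Dx^2  (order 2).
h: a_k = 0, -9, -9, -9, -36, -1044/5, -1584/5, …
ICs: h(0) = 0, h′(0) = -9.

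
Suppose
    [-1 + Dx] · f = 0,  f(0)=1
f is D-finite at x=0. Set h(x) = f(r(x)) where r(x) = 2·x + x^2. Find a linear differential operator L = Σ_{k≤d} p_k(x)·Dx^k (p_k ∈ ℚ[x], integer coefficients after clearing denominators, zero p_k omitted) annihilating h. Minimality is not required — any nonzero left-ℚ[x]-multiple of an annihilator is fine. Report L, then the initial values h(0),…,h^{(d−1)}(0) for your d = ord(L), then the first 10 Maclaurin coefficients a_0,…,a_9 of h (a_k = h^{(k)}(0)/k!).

f: a_k = 1, 1, 1/2, 1/6, 1/24, 1/120, 1/720, 1/5040, 1/40320, 1/362880, …
f∘r: x↦r, Dx↦Dx/r' in L_f ⇒ L₀.
L = (-2 - 2·x) + Dx  (order 1).
h: a_k = 1, 2, 3, 10/3, 19/6, 13/5, 173/90, 407/315, 45/56, 5281/11340, …
ICs: h(0) = 1.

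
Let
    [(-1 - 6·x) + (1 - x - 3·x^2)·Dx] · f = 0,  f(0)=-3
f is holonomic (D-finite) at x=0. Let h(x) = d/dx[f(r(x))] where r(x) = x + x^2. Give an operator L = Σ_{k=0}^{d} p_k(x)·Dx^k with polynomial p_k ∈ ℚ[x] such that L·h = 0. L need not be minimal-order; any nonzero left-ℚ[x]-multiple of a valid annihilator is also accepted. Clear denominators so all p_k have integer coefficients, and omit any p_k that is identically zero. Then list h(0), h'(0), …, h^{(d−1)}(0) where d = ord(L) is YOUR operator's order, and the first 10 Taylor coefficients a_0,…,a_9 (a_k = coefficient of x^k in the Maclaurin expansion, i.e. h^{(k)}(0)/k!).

f: a_k = -3, -3, -12, -21, -57, -120, -291, -651, -1524, -3477, …
Substitute x→r, Dx→(1/r')Dx; clear ⇒ L₀.
h=h₀': d/dx-closure on L₀ ⇒ L.
L = (10 + 60·x + 168·x^2 + 396·x^3 + 648·x^4 + 540·x^5 + 180·x^6) + (-1 - 7·x - 6·x^2 + 44·x^3 + 135·x^4 + 180·x^5 + 126·x^6 + 36·x^7)·Dx  (order 1).
h: a_k = -3, -30, -135, -528, -2055, -7524, -26775, -93624, -321840, -1092840, …
ICs: h(0) = -3.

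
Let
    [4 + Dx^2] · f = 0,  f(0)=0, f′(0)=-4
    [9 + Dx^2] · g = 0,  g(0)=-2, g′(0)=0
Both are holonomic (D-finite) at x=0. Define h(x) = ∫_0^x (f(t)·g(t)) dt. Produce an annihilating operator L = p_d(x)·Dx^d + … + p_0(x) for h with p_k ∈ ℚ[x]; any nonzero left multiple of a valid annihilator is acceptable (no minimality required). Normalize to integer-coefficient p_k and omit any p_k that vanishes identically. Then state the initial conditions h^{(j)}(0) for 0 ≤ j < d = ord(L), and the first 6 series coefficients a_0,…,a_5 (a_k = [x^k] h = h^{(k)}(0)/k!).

f: a_k = 0, -4, 0, 8/3, 0, -8/15, …
g: a_k = -2, 0, 9, 0, -27/4, 0, …
Sym-product of L_f,L_g gives L₀ (≤ ord 4).
Integrate: L := L₀·Dx.
L = 25·Dx + 26·Dx^3 + Dx^5  (order 5).
h: a_k = 0, 0, 4, 0, -31/3, 0, …
ICs: h(0) = 0, h′(0) = 0, h′′(0) = 8, h′′′(0) = 0, h′′′′(0) = -248.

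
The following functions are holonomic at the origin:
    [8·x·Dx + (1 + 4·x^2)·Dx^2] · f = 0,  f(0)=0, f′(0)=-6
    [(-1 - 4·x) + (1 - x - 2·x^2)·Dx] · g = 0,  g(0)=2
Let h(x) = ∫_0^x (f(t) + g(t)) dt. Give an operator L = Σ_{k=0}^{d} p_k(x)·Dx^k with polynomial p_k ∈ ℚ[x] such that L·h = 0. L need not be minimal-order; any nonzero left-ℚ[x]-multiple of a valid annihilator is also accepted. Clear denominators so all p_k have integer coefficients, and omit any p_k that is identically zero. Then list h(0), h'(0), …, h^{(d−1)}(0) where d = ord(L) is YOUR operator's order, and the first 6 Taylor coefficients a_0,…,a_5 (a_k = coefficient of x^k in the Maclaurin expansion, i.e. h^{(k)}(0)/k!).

f: a_k = 0, -6, 0, 8, 0, -96/5, …
g: a_k = 2, 2, 6, 10, 22, 42, …
L₀ := lclm(L_f,L_g); ord L₀ ≤ 2+1.
Integrate: L := L₀·Dx.
L = (24 - 96·x - 864·x^2 - 1536·x^3 - 3264·x^4 - 768·x^6)·Dx^2 + (-19 - 80·x - 100·x^2 - 544·x^3 - 1424·x^4 - 2368·x^5 - 192·x^6 - 768·x^7)·Dx^3 + (3 + 7·x + 32·x^2 - 28·x^3 + 24·x^4 - 240·x^5 - 256·x^6 - 64·x^7 - 128·x^8)·Dx^4  (order 4).
h: a_k = 0, 2, -2, 2, 9/2, 22/5, …
ICs: h(0) = 0, h′(0) = 2, h′′(0) = -4, h′′′(0) = 12.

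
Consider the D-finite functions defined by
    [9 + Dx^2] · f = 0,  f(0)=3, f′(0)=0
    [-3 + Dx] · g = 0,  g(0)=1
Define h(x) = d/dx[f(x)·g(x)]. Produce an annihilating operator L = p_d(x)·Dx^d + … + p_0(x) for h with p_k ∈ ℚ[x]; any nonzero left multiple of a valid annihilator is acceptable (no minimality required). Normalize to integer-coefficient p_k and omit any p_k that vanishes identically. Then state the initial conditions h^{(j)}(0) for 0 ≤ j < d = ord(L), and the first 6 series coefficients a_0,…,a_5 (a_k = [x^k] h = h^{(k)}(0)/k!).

L = 18 - 6·Dx + Dx^2  (order 2).
h: a_k = 9, 0, -81, -162, -243/2, 0, …
ICs: h(0) = 9, h′(0) = 0.

f: a_k = 3, 0, -27/2, 0, 81/8, 0, …
g: a_k = 1, 3, 9/2, 9/2, 27/8, 81/40, …
h₀=f·g: eliminate ⇒ L₀, order ≤ 2·1.
h₀' ⇒ L via d/dx closure of L₀.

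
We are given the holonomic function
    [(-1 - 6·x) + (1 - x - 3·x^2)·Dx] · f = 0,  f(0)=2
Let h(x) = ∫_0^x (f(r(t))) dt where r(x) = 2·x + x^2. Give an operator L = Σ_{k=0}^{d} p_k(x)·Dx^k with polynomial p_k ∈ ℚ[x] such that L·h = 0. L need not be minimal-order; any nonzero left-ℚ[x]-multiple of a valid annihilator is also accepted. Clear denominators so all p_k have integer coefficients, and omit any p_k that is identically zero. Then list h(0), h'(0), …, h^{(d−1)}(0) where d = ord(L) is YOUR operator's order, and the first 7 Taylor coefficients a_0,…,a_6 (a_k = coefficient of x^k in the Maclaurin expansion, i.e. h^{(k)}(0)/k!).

f: a_k = 2, 2, 8, 14, 38, 80, 194, …
Substitute x→r, Dx→(1/r')Dx; clear ⇒ L₀.
h=∫h₀ ⇒ L = L₀·Dx.
L = (2 + 26·x + 36·x^2 + 12·x^3)·Dx + (-1 + 2·x + 13·x^2 + 12·x^3 + 3·x^4)·Dx^2  (order 2).
h: a_k = 0, 2, 2, 34/3, 36, 784/5, 1930/3, …
ICs: h(0) = 0, h′(0) = 2.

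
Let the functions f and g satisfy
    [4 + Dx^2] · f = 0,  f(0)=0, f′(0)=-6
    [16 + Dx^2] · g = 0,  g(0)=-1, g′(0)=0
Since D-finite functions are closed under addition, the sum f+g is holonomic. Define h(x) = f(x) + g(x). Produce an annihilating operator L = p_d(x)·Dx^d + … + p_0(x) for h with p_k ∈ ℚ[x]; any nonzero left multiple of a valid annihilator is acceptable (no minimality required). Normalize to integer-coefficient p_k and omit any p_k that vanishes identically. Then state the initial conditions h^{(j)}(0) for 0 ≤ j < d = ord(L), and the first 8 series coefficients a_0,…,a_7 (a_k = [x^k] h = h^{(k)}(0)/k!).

L = 64 + 20·Dx^2 + Dx^4  (order 4).
h: a_k = -1, -6, 8, 4, -32/3, -4/5, 256/45, 8/105, …
ICs: h(0) = -1, h′(0) = -6, h′′(0) = 16, h′′′(0) = 24.

f: a_k = 0, -6, 0, 4, 0, -4/5, 0, 8/105, …
g: a_k = -1, 0, 8, 0, -32/3, 0, 256/45, 0, …
Weyl lclm of L_f,L_g ⇒ L₀ (ord ≤ 4).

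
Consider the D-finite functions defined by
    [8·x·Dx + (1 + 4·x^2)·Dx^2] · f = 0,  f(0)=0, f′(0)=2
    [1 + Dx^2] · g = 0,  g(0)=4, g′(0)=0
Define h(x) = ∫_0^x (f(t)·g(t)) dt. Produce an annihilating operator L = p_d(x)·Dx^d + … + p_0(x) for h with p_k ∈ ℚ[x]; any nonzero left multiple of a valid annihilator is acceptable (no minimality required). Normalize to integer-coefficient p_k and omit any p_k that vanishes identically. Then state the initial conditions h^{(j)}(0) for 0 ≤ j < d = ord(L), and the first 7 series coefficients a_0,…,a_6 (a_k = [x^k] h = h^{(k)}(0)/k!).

f: a_k = 0, 2, 0, -8/3, 0, 32/5, 0, …
g: a_k = 4, 0, -2, 0, 1/6, 0, -1/180, …
f·g: L₀ = L_f ⊗_s L_g, ord ≤ 2·2.
Integrate: L := L₀·Dx.
L = (85 + 944·x^2 + 416·x^4 + 256·x^6 + 256·x^8)·Dx + (144·x + 704·x^3 + 768·x^5 + 1024·x^7)·Dx^2 + (90 + 992·x^2 + 576·x^4 + 512·x^6 + 512·x^8)·Dx^3 + (144·x + 704·x^3 + 768·x^5 + 1024·x^7)·Dx^4 + (5 + 48·x^2 + 160·x^4 + 256·x^6 + 256·x^8)·Dx^5  (order 5).
h: a_k = 0, 0, 4, 0, -11/3, 0, 469/90, …
ICs: h(0) = 0, h′(0) = 0, h′′(0) = 8, h′′′(0) = 0, h′′′′(0) = -88.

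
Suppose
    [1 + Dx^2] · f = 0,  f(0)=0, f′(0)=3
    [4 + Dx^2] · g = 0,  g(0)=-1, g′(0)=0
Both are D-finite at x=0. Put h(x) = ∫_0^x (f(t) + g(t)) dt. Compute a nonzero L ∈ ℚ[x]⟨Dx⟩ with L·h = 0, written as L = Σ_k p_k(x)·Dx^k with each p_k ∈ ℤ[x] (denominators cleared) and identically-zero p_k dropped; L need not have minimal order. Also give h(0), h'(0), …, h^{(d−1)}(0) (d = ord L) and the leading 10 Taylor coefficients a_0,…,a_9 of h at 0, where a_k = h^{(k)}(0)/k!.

L = 4·Dx + 5·Dx^3 + Dx^5  (order 5).
h: a_k = 0, -1, 3/2, 2/3, -1/8, -2/15, 1/240, 4/315, -1/13440, -2/2835, …
ICs: h(0) = 0, h′(0) = -1, h′′(0) = 3, h′′′(0) = 4, h′′′′(0) = -3.

f: a_k = 0, 3, 0, -1/2, 0, 1/40, 0, -1/1680, 0, 1/120960, …
g: a_k = -1, 0, 2, 0, -2/3, 0, 4/45, 0, -2/315, 0, …
h₀=f+g: left-lcm gives L₀, ord ≤ 4.
h=∫h₀ ⇒ L = L₀·Dx.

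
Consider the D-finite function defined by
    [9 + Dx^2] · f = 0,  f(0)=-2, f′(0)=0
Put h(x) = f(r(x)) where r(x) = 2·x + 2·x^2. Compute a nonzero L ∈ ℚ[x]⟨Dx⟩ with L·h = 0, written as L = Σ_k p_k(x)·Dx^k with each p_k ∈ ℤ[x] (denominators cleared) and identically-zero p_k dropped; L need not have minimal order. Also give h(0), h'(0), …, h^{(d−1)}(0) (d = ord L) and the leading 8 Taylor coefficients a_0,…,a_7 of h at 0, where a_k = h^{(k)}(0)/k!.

L = (36 + 216·x + 432·x^2 + 288·x^3) - 2·Dx + (1 + 2·x)·Dx^2  (order 2).
h: a_k = -2, 0, 36, 72, -72, -432, -2592/5, 1728/5, …
ICs: h(0) = -2, h′(0) = 0.

f: a_k = -2, 0, 9, 0, -27/4, 0, 81/40, 0, …
f∘r: x↦r, Dx↦Dx/r' in L_f ⇒ L₀.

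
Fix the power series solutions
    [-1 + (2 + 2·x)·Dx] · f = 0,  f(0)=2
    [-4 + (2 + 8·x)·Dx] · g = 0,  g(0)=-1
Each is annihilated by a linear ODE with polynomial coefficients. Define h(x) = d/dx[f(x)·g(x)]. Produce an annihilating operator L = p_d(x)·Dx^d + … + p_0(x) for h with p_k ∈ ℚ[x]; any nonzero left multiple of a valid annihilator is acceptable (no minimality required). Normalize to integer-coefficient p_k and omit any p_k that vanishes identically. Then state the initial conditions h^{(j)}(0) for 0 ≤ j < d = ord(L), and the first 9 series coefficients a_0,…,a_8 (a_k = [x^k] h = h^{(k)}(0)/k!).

L = -9 + (-10 - 66·x - 120·x^2 - 64·x^3)·Dx  (order 1).
h: a_k = -5, 9/2, -135/8, 981/16, -28575/128, 210087/256, -3120075/1024, 23369805/2048, -1410418575/32768, …
ICs: h(0) = -5.

f: a_k = 2, 1, -1/4, 1/8, -5/64, 7/128, -21/512, 33/1024, -429/16384, …
g: a_k = -1, -2, 2, -4, 10, -28, 84, -264, 858, …
L₀ := L_f ⊗_s L_g (sym. prod.), ord ≤ 1.
Derive L from L₀ (diff closure).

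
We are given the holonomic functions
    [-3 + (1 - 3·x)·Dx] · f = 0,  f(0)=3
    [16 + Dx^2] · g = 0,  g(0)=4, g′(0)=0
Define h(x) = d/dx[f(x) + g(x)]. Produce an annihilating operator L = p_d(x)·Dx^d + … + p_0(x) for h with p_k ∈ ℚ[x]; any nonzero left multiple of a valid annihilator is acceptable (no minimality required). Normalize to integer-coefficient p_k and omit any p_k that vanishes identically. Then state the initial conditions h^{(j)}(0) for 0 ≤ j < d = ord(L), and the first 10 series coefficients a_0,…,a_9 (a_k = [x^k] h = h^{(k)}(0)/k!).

f: a_k = 3, 9, 27, 81, 243, 729, 2187, 6561, 19683, 59049, …
g: a_k = 4, 0, -32, 0, 128/3, 0, -1024/45, 0, 2048/315, 0, …
Weyl lclm of L_f,L_g ⇒ L₀ (ord ≤ 3).
h₀' ⇒ L via d/dx closure of L₀.
L = (5952 - 4608·x + 6912·x^2) + (-560 + 2448·x - 3456·x^2 + 3456·x^3)·Dx + (372 - 288·x + 432·x^2)·Dx^2 + (-35 + 153·x - 216·x^2 + 216·x^3)·Dx^3  (order 3).
h: a_k = 9, -10, 243, 3428/3, 3645, 194782/15, 45927, 49617544/315, 531441, 5022084682/2835, …
ICs: h(0) = 9, h′(0) = -10, h′′(0) = 486.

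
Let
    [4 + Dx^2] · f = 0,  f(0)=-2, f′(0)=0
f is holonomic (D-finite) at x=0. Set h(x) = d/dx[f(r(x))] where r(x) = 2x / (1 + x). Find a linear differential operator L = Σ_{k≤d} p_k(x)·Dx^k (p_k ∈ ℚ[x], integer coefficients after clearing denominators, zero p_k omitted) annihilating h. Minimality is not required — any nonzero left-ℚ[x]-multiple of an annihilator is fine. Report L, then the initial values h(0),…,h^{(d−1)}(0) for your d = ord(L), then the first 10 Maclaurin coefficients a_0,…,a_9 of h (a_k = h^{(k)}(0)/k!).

f: a_k = -2, 0, 4, 0, -4/3, 0, 8/45, 0, -4/315, 0, …
Change of var in L_f (x↦r) gives L₀.
Differentiate: ansatz ord ≤ ord L₀ ⇒ L.
L = (22 + 12·x + 6·x^2) + (6 + 18·x + 18·x^2 + 6·x^3)·Dx + (1 + 4·x + 6·x^2 + 4·x^3 + x^4)·Dx^2  (order 2).
h: a_k = 0, 32, -96, 320/3, 320/3, -10976/15, 9184/5, -201088/63, 143488/35, -9379616/2835, …
ICs: h(0) = 0, h′(0) = 32.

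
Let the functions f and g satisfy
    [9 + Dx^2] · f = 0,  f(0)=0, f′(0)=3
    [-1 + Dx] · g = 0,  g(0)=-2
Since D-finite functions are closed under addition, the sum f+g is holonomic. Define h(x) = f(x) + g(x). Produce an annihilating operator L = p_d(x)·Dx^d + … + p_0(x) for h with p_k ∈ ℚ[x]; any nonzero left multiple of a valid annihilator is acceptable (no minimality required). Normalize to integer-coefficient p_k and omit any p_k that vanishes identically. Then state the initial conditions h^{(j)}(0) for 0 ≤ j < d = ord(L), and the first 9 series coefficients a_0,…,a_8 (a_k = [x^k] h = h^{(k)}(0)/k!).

L = -9 + 9·Dx - Dx^2 + Dx^3  (order 3).
h: a_k = -2, 1, -1, -29/6, -1/12, 241/120, -1/360, -2189/5040, -1/20160, …
ICs: h(0) = -2, h′(0) = 1, h′′(0) = -2.

f: a_k = 0, 3, 0, -9/2, 0, 81/40, 0, -243/560, 0, …
g: a_k = -2, -2, -1, -1/3, -1/12, -1/60, -1/360, -1/2520, -1/20160, …
f+g: L₀ = lclm(L_f,L_g), ord ≤ 2+1.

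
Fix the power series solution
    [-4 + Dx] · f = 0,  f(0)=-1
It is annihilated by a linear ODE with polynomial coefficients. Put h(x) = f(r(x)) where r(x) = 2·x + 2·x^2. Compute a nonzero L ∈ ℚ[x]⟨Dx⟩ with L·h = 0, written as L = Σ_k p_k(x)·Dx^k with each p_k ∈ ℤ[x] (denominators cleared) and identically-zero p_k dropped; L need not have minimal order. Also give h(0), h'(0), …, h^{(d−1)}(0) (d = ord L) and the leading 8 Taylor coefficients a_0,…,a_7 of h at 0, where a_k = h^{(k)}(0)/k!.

f: a_k = -1, -4, -8, -32/3, -32/3, -128/15, -256/45, -1024/315, …
h₀=f(r): pull back L_f along r ⇒ L₀.
L = (-8 - 16·x) + Dx  (order 1).
h: a_k = -1, -8, -40, -448/3, -1376/3, -18176/15, -127744/45, -378880/63, …
ICs: h(0) = -1.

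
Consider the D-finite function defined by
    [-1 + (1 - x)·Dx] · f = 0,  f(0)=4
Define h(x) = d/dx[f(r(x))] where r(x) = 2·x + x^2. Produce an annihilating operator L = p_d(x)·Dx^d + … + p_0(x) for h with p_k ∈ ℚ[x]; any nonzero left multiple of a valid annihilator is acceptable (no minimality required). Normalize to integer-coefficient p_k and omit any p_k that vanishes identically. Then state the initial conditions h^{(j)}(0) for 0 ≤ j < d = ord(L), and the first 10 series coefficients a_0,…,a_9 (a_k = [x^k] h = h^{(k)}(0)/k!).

L = (5 + 6·x + 3·x^2) + (-1 + x + 3·x^2 + x^3)·Dx  (order 1).
h: a_k = 8, 40, 144, 464, 1400, 4056, 11424, 31520, 85608, 229640, …
ICs: h(0) = 8.

f: a_k = 4, 4, 4, 4, 4, 4, 4, 4, 4, 4, …
f∘r: x↦r, Dx↦Dx/r' in L_f ⇒ L₀.
Differentiate: ansatz ord ≤ ord L₀ ⇒ L.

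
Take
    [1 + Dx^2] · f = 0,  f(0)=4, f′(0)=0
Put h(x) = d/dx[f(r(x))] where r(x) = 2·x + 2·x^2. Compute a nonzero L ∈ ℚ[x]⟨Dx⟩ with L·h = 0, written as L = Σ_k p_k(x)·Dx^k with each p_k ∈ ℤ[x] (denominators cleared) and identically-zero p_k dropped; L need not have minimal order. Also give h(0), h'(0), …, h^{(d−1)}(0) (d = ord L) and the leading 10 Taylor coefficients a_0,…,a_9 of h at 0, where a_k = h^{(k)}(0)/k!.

L = (16 + 32·x + 96·x^2 + 128·x^3 + 64·x^4) + (-6 - 12·x)·Dx + (1 + 4·x + 4·x^2)·Dx^2  (order 2).
h: a_k = 0, -16, -48, -64/3, 160/3, 1408/15, 896/15, -6656/315, -2176/35, -131072/2835, …
ICs: h(0) = 0, h′(0) = -16.

f: a_k = 4, 0, -2, 0, 1/6, 0, -1/180, 0, 1/10080, 0, …
Substitute x→r, Dx→(1/r')Dx; clear ⇒ L₀.
h=h₀': d/dx-closure on L₀ ⇒ L.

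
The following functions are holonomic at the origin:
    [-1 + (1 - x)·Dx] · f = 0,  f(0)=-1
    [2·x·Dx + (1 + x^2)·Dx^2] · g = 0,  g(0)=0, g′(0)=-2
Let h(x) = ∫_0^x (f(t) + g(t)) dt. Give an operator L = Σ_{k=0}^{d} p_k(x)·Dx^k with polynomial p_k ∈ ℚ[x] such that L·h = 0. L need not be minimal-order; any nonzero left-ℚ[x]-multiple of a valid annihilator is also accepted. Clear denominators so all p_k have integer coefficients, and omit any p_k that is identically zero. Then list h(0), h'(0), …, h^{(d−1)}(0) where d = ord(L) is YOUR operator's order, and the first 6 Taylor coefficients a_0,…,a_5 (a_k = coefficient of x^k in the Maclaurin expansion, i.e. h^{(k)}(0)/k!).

f: a_k = -1, -1, -1, -1, -1, -1, …
g: a_k = 0, -2, 0, 2/3, 0, -2/5, …
h₀=f+g: left-lcm gives L₀, ord ≤ 3.
Integrate: L := L₀·Dx.
L = (-2 + 8·x + 6·x^2)·Dx^2 + (4 - 2·x + 4·x^2 + 6·x^3)·Dx^3 + (-1 + x^4)·Dx^4  (order 4).
h: a_k = 0, -1, -3/2, -1/3, -1/12, -1/5, …
ICs: h(0) = 0, h′(0) = -1, h′′(0) = -3, h′′′(0) = -2.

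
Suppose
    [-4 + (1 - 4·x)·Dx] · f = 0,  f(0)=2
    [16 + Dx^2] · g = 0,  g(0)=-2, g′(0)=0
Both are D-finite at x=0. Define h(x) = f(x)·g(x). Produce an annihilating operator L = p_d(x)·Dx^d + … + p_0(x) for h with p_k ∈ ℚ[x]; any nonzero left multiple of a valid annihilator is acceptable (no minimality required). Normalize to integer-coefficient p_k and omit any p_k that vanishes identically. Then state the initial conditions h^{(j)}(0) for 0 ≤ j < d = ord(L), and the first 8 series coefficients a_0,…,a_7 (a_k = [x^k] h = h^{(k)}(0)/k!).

L = (-16 + 64·x) + 8·Dx + (-1 + 4·x)·Dx^2  (order 2).
h: a_k = -4, -16, -32, -128, -1664/3, -6656/3, -398336/45, -1593344/45, …
ICs: h(0) = -4, h′(0) = -16.

f: a_k = 2, 8, 32, 128, 512, 2048, 8192, 32768, …
g: a_k = -2, 0, 16, 0, -64/3, 0, 512/45, 0, …
Product ⇒ symmetric product L₀, ord ≤ 2.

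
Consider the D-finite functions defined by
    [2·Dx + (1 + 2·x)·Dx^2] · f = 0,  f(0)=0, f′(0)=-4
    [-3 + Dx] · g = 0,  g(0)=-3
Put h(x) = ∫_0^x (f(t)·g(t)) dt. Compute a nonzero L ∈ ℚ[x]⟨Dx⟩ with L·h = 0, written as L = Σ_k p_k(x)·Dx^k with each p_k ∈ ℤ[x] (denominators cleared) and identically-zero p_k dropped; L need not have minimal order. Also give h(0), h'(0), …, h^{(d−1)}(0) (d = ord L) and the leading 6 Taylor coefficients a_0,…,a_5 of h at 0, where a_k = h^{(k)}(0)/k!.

f: a_k = 0, -4, 4, -16/3, 8, -64/5, …
g: a_k = -3, -9, -27/2, -27/2, -81/8, -243/40, …
Product ⇒ symmetric product L₀, ord ≤ 2.
h=∫h₀ ⇒ L = L₀·Dx.
L = (3 + 18·x)·Dx + (-4 - 12·x)·Dx^2 + (1 + 2·x)·Dx^3  (order 3).
h: a_k = 0, 0, 6, 8, 17/2, 24/5, …
ICs: h(0) = 0, h′(0) = 0, h′′(0) = 12.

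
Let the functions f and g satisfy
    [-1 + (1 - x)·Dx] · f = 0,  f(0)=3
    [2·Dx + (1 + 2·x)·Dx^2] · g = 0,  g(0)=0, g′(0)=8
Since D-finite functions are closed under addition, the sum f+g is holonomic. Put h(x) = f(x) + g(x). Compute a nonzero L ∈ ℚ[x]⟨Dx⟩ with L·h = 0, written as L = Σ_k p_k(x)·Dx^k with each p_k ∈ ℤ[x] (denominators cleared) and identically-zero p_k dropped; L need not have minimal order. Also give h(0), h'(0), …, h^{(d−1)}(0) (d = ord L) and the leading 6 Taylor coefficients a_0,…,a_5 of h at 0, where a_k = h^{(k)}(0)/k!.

L = (14 + 4·x)·Dx + (-1 + 20·x + 8·x^2)·Dx^2 + (-2 - 3·x + 3·x^2 + 2·x^3)·Dx^3  (order 3).
h: a_k = 3, 11, -5, 41/3, -13, 143/5, …
ICs: h(0) = 3, h′(0) = 11, h′′(0) = -10.

f: a_k = 3, 3, 3, 3, 3, 3, …
g: a_k = 0, 8, -8, 32/3, -16, 128/5, …
Sum ⇒ L₀ = lclm(L_f,L_g) in ℚ(x)⟨Dx⟩.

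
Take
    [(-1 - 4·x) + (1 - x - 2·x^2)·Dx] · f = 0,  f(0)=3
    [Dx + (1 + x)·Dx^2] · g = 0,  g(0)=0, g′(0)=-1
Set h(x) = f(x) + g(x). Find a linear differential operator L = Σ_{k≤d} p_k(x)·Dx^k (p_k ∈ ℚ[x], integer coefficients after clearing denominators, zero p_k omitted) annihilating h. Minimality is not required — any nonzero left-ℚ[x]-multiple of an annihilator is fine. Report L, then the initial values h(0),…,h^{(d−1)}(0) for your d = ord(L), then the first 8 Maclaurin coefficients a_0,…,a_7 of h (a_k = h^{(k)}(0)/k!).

f: a_k = 3, 3, 9, 15, 33, 63, 129, 255, …
g: a_k = 0, -1, 1/2, -1/3, 1/4, -1/5, 1/6, -1/7, …
h₀=f+g: left-lcm gives L₀, ord ≤ 3.
L = (42 + 144·x + 144·x^2 + 96·x^3)·Dx + (28 + 172·x + 312·x^2 + 328·x^3 + 160·x^4)·Dx^2 + (-7 - 14·x + 5·x^2 + 56·x^3 + 76·x^4 + 32·x^5)·Dx^3  (order 3).
h: a_k = 3, 2, 19/2, 44/3, 133/4, 314/5, 775/6, 1784/7, …
ICs: h(0) = 3, h′(0) = 2, h′′(0) = 19.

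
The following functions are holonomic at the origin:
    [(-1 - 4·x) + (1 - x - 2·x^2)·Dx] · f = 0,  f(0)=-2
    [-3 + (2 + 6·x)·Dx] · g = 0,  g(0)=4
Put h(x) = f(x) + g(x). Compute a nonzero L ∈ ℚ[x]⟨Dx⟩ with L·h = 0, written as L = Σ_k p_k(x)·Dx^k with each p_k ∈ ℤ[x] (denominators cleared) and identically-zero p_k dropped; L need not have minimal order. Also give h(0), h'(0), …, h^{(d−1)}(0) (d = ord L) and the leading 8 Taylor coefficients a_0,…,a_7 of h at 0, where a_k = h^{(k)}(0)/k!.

f: a_k = -2, -2, -6, -10, -22, -42, -86, -170, …
g: a_k = 4, 6, -9/2, 27/4, -405/32, 1701/64, -15309/256, 72171/512, …
Weyl lclm of L_f,L_g ⇒ L₀ (ord ≤ 2).
L = (-45 - 207·x - 306·x^2 - 360·x^3) + (33 + 174·x + 573·x^2 + 1044·x^3 + 900·x^4)·Dx + (2 - 30·x - 138·x^2 + 38·x^3 + 504·x^4 + 360·x^5)·Dx^2  (order 2).
h: a_k = 2, 4, -21/2, -13/4, -1109/32, -987/64, -37325/256, -14869/512, …
ICs: h(0) = 2, h′(0) = 4.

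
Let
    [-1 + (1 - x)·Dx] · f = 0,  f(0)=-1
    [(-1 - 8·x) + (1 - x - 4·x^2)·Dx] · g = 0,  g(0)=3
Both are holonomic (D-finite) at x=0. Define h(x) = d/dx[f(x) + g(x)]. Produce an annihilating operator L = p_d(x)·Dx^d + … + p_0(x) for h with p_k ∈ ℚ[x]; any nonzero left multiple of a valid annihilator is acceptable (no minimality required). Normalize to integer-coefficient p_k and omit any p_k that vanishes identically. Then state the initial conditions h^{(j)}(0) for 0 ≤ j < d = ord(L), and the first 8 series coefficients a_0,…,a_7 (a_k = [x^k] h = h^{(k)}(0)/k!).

L = (-6 - 96·x - 384·x^3 + 96·x^4) + (6 + 42·x - 24·x^2 + 144·x^3 - 372·x^4 + 96·x^5)·Dx + (-1 + 2·x - 9·x^2 + 24·x^3 + 28·x^4 - 60·x^5 + 16·x^6)·Dx^2  (order 2).
h: a_k = 2, 28, 78, 344, 970, 3252, 9254, 27952, …
ICs: h(0) = 2, h′(0) = 28.

f: a_k = -1, -1, -1, -1, -1, -1, -1, -1, …
g: a_k = 3, 3, 15, 27, 87, 195, 543, 1323, …
f+g: L₀ = lclm(L_f,L_g), ord ≤ 1+1.
Derive L from L₀ (diff closure).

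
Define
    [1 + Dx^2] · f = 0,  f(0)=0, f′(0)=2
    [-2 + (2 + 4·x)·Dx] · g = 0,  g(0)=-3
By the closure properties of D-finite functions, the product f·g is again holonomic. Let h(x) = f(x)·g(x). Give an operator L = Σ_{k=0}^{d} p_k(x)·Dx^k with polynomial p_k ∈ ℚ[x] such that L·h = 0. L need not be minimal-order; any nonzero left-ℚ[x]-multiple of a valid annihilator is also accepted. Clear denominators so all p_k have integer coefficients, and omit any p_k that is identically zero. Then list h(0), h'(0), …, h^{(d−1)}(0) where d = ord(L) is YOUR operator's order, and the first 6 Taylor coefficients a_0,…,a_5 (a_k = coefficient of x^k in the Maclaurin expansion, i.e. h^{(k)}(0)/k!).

f: a_k = 0, 2, 0, -1/3, 0, 1/60, …
g: a_k = -3, -3, 3/2, -3/2, 15/8, -21/8, …
h₀=f·g: eliminate ⇒ L₀, order ≤ 2·1.
L = (4 + 4·x + 4·x^2) + (-2 - 4·x)·Dx + (1 + 4·x + 4·x^2)·Dx^2  (order 2).
h: a_k = 0, -6, -6, 4, -2, 16/5, …
ICs: h(0) = 0, h′(0) = -6.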